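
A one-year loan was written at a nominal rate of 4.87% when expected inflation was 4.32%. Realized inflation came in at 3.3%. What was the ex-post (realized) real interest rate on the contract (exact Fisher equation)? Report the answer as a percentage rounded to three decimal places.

Ex-post: (1 + 0.0487)/(1 + 0.0330) − 1 = 1.5198%
So the realized real rate is 1.520%.

1.520%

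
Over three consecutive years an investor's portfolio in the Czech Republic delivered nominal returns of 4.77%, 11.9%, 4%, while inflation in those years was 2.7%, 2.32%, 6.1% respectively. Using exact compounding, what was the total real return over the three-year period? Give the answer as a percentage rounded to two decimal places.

Nominal growth factor = 1.0477 × 1.1190 × 1.0400 = 1.219271
Price-level growth factor = 1.0270 × 1.0232 × 1.0610 = 1.114927
Real growth factor = 1.219271 / 1.114927 = 1.093589
Total real return = 1.093589 − 1 → 9.36%.

9.36%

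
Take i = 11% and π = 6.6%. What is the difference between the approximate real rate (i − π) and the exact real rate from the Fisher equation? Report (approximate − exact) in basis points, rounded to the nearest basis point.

27 basis points

Approximate: r ≈ 11.000% − 6.600% = 4.4000%
Exact: (1 + 0.1100)/(1 + 0.0660) − 1 = 4.1276%
Error = 4.4000% − 4.1276% = 0.2724% → 27 basis points.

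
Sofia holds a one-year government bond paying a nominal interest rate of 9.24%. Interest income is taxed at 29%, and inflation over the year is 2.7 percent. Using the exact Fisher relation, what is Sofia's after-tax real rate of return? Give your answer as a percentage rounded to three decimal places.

After-tax nominal return = 9.24% × (1 − 0.29) = 6.5604%.
1 + r = 1.065604 / 1.02700 = 1.037589
After-tax real rate = 1.037589 − 1 → 3.759%.

3.759%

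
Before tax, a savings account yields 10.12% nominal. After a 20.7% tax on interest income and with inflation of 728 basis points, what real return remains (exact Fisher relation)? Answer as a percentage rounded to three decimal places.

0.695%

After-tax nominal return = 10.12% × (1 − 0.207) = 8.02516%.
1 + r = 1.0802516 / 1.07280 = 1.006946
After-tax real rate = 1.006946 − 1 → 0.695%.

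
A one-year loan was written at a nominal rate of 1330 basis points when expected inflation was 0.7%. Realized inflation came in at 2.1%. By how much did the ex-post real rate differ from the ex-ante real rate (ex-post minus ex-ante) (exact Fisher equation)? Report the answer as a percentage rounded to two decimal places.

Ex-ante: (1 + 0.1330)/(1 + 0.0070) − 1 = 12.5124%
Ex-post: (1 + 0.1330)/(1 + 0.0210) − 1 = 10.9696%
Difference (ex-post − ex-ante) = -1.5428% → -1.54%.

-1.54%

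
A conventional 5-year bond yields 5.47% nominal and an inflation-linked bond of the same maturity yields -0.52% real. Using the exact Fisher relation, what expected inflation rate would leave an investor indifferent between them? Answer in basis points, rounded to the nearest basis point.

602 basis points

(1 + π) = (1 + i)/(1 + r) = 1.05470 / 0.99480 = 1.060213
Break-even inflation = 1.060213 − 1 → 602 basis points.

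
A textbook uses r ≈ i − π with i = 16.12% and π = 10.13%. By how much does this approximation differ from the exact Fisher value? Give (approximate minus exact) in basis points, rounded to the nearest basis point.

55 basis points

Approximate: r ≈ 16.120% − 10.130% = 5.9900%
Exact: (1 + 0.1612)/(1 + 0.1013) − 1 = 5.4390%
Error = 5.9900% − 5.4390% = 0.5510% → 55 basis points.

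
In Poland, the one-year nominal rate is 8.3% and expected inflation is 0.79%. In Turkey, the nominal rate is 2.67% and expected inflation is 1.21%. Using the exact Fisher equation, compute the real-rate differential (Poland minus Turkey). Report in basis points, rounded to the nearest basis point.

Poland: (1 + 0.0830)/(1 + 0.0079) − 1 = 7.4511%
Turkey: (1 + 0.0267)/(1 + 0.0121) − 1 = 1.4425%
Differential = 7.4511% − 1.4425% = 6.0086% → 601 basis points.

601 basis points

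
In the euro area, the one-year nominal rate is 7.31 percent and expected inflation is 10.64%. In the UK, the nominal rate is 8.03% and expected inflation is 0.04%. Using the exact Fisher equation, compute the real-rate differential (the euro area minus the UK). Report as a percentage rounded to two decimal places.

-11.00%

The euro area: (1 + 0.0731)/(1 + 0.1064) − 1 = -3.0098%
The UK: (1 + 0.0803)/(1 + 0.0004) − 1 = 7.9868%
Differential = -3.0098% − 7.9868% = -10.9966% → -11.00%.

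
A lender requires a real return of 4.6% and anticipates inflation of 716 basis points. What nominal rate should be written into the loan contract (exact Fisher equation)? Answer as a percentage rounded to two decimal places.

12.09%

(1 + i) = (1 + r)(1 + π) = 1.04600 × 1.07160 = 1.1208936
i = 1.1208936 − 1, so the required nominal rate is 12.09%.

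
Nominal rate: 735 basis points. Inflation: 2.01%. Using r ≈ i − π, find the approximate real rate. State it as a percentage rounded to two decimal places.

5.34%

r ≈ i − π = 7.35% − 2.01% = 5.34%.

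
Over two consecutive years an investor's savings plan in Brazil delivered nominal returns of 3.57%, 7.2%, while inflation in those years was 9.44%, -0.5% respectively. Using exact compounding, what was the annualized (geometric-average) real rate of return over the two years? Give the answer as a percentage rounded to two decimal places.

0.98%

Nominal growth factor = 1.0357 × 1.0720 = 1.11027040
Price-level growth factor = 1.0944 × 0.9950 = 1.08892800
Real growth factor = 1.11027040 / 1.08892800 = 1.01959946
Annualized real rate = 1.01959946^(1/2) − 1 = 0.9752% → 0.98%.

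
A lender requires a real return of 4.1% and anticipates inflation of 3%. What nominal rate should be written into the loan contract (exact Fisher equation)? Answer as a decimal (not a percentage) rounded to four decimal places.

(1 + i) = (1 + r)(1 + π) = 1.04100 × 1.03000 = 1.07223
i = 1.07223 − 1, so the required nominal rate is 0.0722.

0.0722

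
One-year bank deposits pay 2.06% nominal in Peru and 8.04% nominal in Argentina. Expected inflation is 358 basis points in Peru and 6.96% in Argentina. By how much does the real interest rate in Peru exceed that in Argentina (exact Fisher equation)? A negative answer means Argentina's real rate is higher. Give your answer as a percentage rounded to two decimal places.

-2.48%

Peru: (1 + 0.0206)/(1 + 0.0358) − 1 = -1.4675%
Argentina: (1 + 0.0804)/(1 + 0.0696) − 1 = 1.0097%
Differential = -1.4675% − 1.0097% = -2.4772% → -2.48%.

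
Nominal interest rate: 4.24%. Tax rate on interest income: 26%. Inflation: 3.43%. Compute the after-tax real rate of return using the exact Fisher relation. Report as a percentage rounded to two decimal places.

-0.28%

After-tax nominal return = 4.24% × (1 − 0.26) = 3.1376%.
1 + r = 1.031376 / 1.03430 = 0.997173
After-tax real rate = 0.997173 − 1 → -0.28%.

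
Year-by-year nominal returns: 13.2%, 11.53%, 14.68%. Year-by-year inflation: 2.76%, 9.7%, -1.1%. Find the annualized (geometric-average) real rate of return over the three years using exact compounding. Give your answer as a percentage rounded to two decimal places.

9.10%

Compound the nominal returns: 1.1320 × 1.1153 × 1.1468 = 1.44785748.
Compound inflation: 1.0276 × 1.0970 × 0.9890 = 1.11487715.
Deflate: 1.44785748 / 1.11487715 = 1.29866997.
Annualized real rate = 1.29866997^(1/3) − 1 = 9.1021% → 9.10%.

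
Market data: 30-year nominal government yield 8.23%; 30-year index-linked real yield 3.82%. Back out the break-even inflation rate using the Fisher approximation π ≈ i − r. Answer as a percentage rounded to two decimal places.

4.41%

π ≈ i − r = 8.23% − 3.82% → 4.41%.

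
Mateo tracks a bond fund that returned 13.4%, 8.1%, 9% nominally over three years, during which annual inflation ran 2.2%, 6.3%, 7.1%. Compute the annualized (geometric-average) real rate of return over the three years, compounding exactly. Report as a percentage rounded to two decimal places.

4.72%

Nominal growth factor = 1.1340 × 1.0810 × 1.0900 = 1.33618086
Price-level growth factor = 1.0220 × 1.0630 × 1.0710 = 1.16351941
Real growth factor = 1.33618086 / 1.16351941 = 1.14839585
Annualized real rate = 1.14839585^(1/3) − 1 = 4.7202% → 4.72%.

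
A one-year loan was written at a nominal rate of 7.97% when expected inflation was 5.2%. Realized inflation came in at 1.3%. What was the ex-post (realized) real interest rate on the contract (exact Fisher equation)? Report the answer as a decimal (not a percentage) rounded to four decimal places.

Ex-post: (1 + 0.0797)/(1 + 0.0130) − 1 = 6.5844%
So the realized real rate is 0.0658.

0.0658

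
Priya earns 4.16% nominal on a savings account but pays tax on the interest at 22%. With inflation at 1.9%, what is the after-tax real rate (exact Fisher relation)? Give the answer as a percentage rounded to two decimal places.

1.32%

After-tax nominal return = 4.16% × (1 − 0.22) = 3.2448%.
1 + r = 1.032448 / 1.01900 = 1.013197
After-tax real rate = 1.013197 − 1 → 1.32%.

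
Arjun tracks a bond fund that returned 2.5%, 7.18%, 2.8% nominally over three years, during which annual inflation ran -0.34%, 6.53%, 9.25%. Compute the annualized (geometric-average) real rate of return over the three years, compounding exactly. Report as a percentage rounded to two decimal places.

Compound the nominal returns: 1.0250 × 1.0718 × 1.0280 = 1.12935566.
Compound inflation: 0.9966 × 1.0653 × 1.0925 = 1.15988319.
Deflate: 1.12935566 / 1.15988319 = 0.97368051.
Annualized real rate = 0.97368051^(1/3) − 1 = -0.8851% → -0.89%.

-0.89%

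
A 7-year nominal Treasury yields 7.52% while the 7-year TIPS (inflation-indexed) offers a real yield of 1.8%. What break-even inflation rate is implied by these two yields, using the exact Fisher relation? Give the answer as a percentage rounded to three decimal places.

5.619%

(1 + π) = (1 + i)/(1 + r) = 1.07520 / 1.01800 = 1.056189
Break-even inflation = 1.056189 − 1 → 5.619%.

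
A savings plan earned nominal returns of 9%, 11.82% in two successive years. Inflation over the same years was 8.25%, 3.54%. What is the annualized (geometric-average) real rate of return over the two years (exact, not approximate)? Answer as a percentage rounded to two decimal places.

4.28%

Compound the nominal returns: 1.0900 × 1.1182 = 1.21883800.
Compound inflation: 1.0825 × 1.0354 = 1.12082050.
Deflate: 1.21883800 / 1.12082050 = 1.08745156.
Annualized real rate = 1.08745156^(1/2) − 1 = 4.2809% → 4.28%.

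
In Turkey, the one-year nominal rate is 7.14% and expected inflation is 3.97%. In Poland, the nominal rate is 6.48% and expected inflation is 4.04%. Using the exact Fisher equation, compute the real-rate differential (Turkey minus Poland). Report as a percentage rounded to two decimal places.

Turkey: (1 + 0.0714)/(1 + 0.0397) − 1 = 3.0490%
Poland: (1 + 0.0648)/(1 + 0.0404) − 1 = 2.3453%
Differential = 3.0490% − 2.3453% = 0.7037% → 0.70%.

0.70%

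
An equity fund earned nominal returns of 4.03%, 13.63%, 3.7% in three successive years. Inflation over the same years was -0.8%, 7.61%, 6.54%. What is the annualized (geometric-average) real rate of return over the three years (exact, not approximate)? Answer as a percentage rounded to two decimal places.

2.53%

Compound the nominal returns: 1.0403 × 1.1363 × 1.0370 = 1.22583033.
Compound inflation: 0.9920 × 1.0761 × 1.0654 = 1.13730512.
Deflate: 1.22583033 / 1.13730512 = 1.07783769.
Annualized real rate = 1.07783769^(1/3) − 1 = 2.5300% → 2.53%.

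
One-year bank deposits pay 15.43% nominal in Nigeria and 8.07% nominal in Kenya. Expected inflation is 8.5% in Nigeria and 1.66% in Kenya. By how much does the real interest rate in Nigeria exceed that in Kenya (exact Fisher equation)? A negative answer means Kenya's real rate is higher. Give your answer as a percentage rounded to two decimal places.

0.08%

Nigeria: (1 + 0.1543)/(1 + 0.0850) − 1 = 6.3871%
Kenya: (1 + 0.0807)/(1 + 0.0166) − 1 = 6.3053%
Differential = 6.3871% − 6.3053% = 0.0818% → 0.08%.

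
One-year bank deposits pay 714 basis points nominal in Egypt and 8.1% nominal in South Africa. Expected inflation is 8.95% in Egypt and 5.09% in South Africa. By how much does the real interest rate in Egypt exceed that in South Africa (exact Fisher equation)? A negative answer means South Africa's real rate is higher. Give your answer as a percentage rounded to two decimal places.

Egypt: (1 + 0.0714)/(1 + 0.0895) − 1 = -1.6613%
South Africa: (1 + 0.0810)/(1 + 0.0509) − 1 = 2.8642%
Differential = -1.6613% − 2.8642% = -4.5255% → -4.53%.

-4.53%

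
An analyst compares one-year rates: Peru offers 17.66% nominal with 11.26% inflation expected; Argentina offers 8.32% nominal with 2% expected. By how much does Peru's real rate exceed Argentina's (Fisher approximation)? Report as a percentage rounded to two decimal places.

Peru: 17.66% − 11.26% = 6.400%
Argentina: 8.32% − 2% = 6.320%
Differential = 0.080% → 0.08%.

0.08%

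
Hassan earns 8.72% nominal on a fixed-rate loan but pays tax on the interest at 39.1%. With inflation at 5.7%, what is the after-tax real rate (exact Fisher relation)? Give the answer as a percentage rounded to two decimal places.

-0.37%

After-tax nominal return = 8.72% × (1 − 0.391) = 5.31048%.
1 + r = 1.0531048 / 1.05700 = 0.996315
After-tax real rate = 0.996315 − 1 → -0.37%.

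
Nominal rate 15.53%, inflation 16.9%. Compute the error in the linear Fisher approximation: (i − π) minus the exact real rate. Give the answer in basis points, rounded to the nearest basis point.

Approximate: r ≈ 15.530% − 16.900% = -1.3700%
Exact: (1 + 0.1553)/(1 + 0.1690) − 1 = -1.1719%
Error = -1.3700% − (-1.1719%) = -0.1981% → -20 basis points.

-20 basis points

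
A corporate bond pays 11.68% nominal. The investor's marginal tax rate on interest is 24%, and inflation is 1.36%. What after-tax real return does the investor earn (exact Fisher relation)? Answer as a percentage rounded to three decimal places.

After-tax nominal return = 11.68% × (1 − 0.24) = 8.8768%.
1 + r = 1.088768 / 1.01360 = 1.074159
After-tax real rate = 1.074159 − 1 → 7.416%.

7.416%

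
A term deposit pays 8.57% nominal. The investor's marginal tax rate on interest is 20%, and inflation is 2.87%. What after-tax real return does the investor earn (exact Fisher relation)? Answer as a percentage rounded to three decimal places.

After-tax nominal return = 8.57% × (1 − 0.2) = 6.8560%.
1 + r = 1.06856 / 1.02870 = 1.038748
After-tax real rate = 1.038748 − 1 → 3.875%.

3.875%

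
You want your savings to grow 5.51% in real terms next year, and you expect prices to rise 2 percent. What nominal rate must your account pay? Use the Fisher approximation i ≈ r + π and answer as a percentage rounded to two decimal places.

i ≈ r + π = 5.51% + 2% = 7.51%.

7.51%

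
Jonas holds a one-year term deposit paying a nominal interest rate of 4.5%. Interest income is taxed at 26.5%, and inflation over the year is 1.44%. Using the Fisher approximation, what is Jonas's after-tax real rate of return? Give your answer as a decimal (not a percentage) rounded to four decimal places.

0.0187

After-tax nominal return = 4.5% × (1 − 0.265) = 3.3075%.
r ≈ 3.3075% − 1.44% → 0.0187.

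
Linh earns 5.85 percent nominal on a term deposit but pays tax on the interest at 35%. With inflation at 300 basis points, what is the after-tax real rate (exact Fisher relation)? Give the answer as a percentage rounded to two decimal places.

After-tax nominal return = 5.85% × (1 − 0.35) = 3.8025%.
1 + r = 1.038025 / 1.03000 = 1.007791
After-tax real rate = 1.007791 − 1 → 0.78%.

0.78%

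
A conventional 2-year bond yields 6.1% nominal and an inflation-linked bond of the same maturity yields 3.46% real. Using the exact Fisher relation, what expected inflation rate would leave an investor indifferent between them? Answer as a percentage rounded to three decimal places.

(1 + π) = (1 + i)/(1 + r) = 1.06100 / 1.03460 = 1.025517
Break-even inflation = 1.025517 − 1 → 2.552%.

2.552%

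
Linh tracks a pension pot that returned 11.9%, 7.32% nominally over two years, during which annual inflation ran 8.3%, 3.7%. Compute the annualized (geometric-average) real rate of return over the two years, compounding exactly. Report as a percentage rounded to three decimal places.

Compound the nominal returns: 1.1190 × 1.0732 = 1.20091080.
Compound inflation: 1.0830 × 1.0370 = 1.12307100.
Deflate: 1.20091080 / 1.12307100 = 1.06930978.
Annualized real rate = 1.06930978^(1/2) − 1 = 3.4074% → 3.407%.

3.407%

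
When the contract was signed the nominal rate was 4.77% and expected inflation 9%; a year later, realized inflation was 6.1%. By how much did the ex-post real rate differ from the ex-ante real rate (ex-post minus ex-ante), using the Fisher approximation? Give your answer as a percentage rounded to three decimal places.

2.900%

Ex-ante: 4.77% − 9% = -4.230%
Ex-post: 4.77% − 6.1% = -1.330%
Difference (ex-post − ex-ante) = 2.9000% → 2.900%.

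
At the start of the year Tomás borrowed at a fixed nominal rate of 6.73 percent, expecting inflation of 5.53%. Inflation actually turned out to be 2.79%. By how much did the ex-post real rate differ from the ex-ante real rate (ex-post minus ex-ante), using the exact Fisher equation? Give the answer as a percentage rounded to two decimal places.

Ex-ante: (1 + 0.0673)/(1 + 0.0553) − 1 = 1.1371%
Ex-post: (1 + 0.0673)/(1 + 0.0279) − 1 = 3.8331%
Difference (ex-post − ex-ante) = 2.6959% → 2.70%.

2.70%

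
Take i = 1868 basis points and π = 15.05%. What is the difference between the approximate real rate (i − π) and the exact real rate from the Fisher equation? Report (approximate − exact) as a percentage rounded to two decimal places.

Approximate: r ≈ 18.680% − 15.050% = 3.6300%
Exact: (1 + 0.1868)/(1 + 0.1505) − 1 = 3.1551%
Error = 3.6300% − 3.1551% = 0.4749% → 0.47%.

0.47%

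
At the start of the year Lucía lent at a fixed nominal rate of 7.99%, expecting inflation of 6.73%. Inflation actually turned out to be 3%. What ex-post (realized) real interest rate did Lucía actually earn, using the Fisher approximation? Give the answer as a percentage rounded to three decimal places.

Ex-post: 7.99% − 3% = 4.990%
So the realized real rate is 4.990%.

4.990%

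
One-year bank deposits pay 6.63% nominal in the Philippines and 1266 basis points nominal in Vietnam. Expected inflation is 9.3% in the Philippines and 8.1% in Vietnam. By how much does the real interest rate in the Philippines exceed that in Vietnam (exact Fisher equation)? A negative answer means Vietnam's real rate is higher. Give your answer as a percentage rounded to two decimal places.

The Philippines: (1 + 0.0663)/(1 + 0.0930) − 1 = -2.4428%
Vietnam: (1 + 0.1266)/(1 + 0.0810) − 1 = 4.2183%
Differential = -2.4428% − 4.2183% = -6.6611% → -6.66%.

-6.66%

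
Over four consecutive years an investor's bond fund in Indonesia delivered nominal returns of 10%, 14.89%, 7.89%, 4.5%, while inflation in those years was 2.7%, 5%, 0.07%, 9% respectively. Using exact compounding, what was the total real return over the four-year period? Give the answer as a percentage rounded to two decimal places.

Compound the nominal returns: 1.1000 × 1.1489 × 1.0789 × 1.0450 = 1.424861.
Compound inflation: 1.0270 × 1.0500 × 1.0007 × 1.0900 = 1.176224.
Deflate: 1.424861 / 1.176224 = 1.211385.
Total real return = 1.211385 − 1 → 21.14%.

21.14%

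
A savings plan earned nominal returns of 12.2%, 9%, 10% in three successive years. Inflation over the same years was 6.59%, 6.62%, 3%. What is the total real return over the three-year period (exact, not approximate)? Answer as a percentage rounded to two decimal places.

14.93%

Nominal growth factor = 1.1220 × 1.0900 × 1.1000 = 1.345278
Price-level growth factor = 1.0659 × 1.0662 × 1.0300 = 1.170556
Real growth factor = 1.345278 / 1.170556 = 1.149264
Total real return = 1.149264 − 1 → 14.93%.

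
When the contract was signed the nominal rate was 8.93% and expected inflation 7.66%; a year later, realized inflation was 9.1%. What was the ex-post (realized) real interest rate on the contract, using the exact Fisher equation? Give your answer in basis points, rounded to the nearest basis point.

Ex-post: (1 + 0.0893)/(1 + 0.0910) − 1 = -0.1558%
So the realized real rate is -16 basis points.

-16 basis points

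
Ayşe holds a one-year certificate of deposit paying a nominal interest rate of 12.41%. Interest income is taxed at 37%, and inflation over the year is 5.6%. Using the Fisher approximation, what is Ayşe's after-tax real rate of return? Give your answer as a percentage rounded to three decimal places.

2.218%

After-tax nominal return = 12.41% × (1 − 0.37) = 7.8183%.
r ≈ 7.8183% − 5.6% → 2.218%.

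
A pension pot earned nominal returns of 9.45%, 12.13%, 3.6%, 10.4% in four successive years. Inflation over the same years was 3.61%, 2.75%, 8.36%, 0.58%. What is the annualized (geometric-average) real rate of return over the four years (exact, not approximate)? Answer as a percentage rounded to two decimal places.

Compound the nominal returns: 1.0945 × 1.1213 × 1.0360 × 1.1040 = 1.40367452.
Compound inflation: 1.0361 × 1.0275 × 1.0836 × 1.0058 = 1.16028354.
Deflate: 1.40367452 / 1.16028354 = 1.20976854.
Annualized real rate = 1.20976854^(1/4) − 1 = 4.8759% → 4.88%.

4.88%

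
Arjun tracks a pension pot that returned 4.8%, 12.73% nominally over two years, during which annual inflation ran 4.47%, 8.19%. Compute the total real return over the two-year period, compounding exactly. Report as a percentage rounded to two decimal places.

Nominal growth factor = 1.0480 × 1.1273 = 1.181410
Price-level growth factor = 1.0447 × 1.0819 = 1.130261
Real growth factor = 1.181410 / 1.130261 = 1.045255
Total real return = 1.045255 − 1 → 4.53%.

4.53%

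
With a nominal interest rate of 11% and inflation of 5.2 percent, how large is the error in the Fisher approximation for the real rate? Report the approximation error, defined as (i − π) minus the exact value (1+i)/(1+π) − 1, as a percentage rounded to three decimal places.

0.287%

Approximate: r ≈ 11.000% − 5.200% = 5.8000%
Exact: (1 + 0.1100)/(1 + 0.0520) − 1 = 5.5133%
Error = 5.8000% − 5.5133% = 0.2867% → 0.287%.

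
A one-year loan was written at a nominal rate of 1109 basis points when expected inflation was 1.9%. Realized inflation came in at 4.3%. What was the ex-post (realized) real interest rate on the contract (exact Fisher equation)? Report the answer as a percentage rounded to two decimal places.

Ex-post: (1 + 0.1109)/(1 + 0.0430) − 1 = 6.5101%
So the realized real rate is 6.51%.

6.51%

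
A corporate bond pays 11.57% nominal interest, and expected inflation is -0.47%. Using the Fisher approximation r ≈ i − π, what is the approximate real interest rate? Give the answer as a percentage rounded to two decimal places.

12.04%

r ≈ i − π = 11.57% − (-0.47%) = 12.04%.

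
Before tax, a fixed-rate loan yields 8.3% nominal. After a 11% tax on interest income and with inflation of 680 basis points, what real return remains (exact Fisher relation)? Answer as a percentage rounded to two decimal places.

After-tax nominal return = 8.3% × (1 − 0.11) = 7.3870%.
1 + r = 1.07387 / 1.06800 = 1.005496
After-tax real rate = 1.005496 − 1 → 0.55%.

0.55%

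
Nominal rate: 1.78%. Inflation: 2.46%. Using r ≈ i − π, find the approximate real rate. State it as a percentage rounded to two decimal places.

r ≈ i − π = 1.78% − 2.46% = -0.68%.

-0.68%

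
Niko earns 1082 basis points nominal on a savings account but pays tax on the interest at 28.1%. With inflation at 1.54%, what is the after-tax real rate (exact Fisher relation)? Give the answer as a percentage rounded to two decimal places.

6.14%

After-tax nominal return = 10.82% × (1 − 0.281) = 7.77958%.
1 + r = 1.0777958 / 1.01540 = 1.061449
After-tax real rate = 1.061449 − 1 → 6.14%.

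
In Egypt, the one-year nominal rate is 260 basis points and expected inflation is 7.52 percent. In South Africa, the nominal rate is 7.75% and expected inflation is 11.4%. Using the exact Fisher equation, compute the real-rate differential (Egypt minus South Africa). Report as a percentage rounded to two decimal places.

-1.30%

Egypt: (1 + 0.0260)/(1 + 0.0752) − 1 = -4.5759%
South Africa: (1 + 0.0775)/(1 + 0.1140) − 1 = -3.2765%
Differential = -4.5759% − (-3.2765%) = -1.2994% → -1.30%.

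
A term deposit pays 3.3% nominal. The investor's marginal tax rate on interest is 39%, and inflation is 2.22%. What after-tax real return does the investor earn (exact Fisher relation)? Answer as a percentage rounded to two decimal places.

-0.20%

After-tax nominal return = 3.3% × (1 − 0.39) = 2.0130%.
1 + r = 1.02013 / 1.02220 = 0.997975
After-tax real rate = 0.997975 − 1 → -0.20%.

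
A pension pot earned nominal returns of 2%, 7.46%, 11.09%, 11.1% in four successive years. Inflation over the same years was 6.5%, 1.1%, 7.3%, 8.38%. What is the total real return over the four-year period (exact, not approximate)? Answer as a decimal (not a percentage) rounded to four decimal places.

0.0804

Nominal growth factor = 1.0200 × 1.0746 × 1.1109 × 1.1110 = 1.352808
Price-level growth factor = 1.0650 × 1.0110 × 1.0730 × 1.0838 = 1.252131
Real growth factor = 1.352808 / 1.252131 = 1.080405
Total real return = 1.080405 − 1 → 0.0804.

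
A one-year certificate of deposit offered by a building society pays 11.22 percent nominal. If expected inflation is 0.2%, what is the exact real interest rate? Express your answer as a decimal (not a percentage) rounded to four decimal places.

By the Fisher identity, 1 + r = (1 + i)/(1 + π).
1 + r = 1.11220 / 1.00200 = 1.109980
r = 1.109980 − 1 = 10.9980%, i.e. 0.1100.

0.1100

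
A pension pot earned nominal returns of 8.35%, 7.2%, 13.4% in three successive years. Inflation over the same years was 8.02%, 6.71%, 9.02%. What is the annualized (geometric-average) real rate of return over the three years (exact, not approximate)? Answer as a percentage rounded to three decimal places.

1.580%

Nominal growth factor = 1.0835 × 1.0720 × 1.1340 = 1.31715461
Price-level growth factor = 1.0802 × 1.0671 × 1.0902 = 1.25665328
Real growth factor = 1.31715461 / 1.25665328 = 1.04814480
Annualized real rate = 1.04814480^(1/3) − 1 = 1.5797% → 1.580%.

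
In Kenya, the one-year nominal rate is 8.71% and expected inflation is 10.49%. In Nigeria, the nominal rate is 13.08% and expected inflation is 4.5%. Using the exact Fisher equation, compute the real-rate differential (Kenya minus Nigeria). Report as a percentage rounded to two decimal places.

-9.82%

Kenya: (1 + 0.0871)/(1 + 0.1049) − 1 = -1.6110%
Nigeria: (1 + 0.1308)/(1 + 0.0450) − 1 = 8.2105%
Differential = -1.6110% − 8.2105% = -9.8215% → -9.82%.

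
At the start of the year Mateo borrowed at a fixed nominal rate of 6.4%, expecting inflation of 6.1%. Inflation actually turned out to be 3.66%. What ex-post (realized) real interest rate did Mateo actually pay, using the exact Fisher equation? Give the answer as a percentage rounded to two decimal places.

2.64%

Ex-post: (1 + 0.0640)/(1 + 0.0366) − 1 = 2.6433%
So the realized real rate is 2.64%.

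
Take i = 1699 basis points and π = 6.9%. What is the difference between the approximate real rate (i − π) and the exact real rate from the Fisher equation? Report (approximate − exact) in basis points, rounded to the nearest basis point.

Approximate: r ≈ 16.990% − 6.900% = 10.0900%
Exact: (1 + 0.1699)/(1 + 0.0690) − 1 = 9.4387%
Error = 10.0900% − 9.4387% = 0.6513% → 65 basis points.

65 basis points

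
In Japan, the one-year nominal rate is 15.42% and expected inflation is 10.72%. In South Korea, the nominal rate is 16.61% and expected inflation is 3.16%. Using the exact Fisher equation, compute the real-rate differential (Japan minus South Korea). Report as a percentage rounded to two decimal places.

-8.79%

Japan: (1 + 0.1542)/(1 + 0.1072) − 1 = 4.2449%
South Korea: (1 + 0.1661)/(1 + 0.0316) − 1 = 13.0380%
Differential = 4.2449% − 13.0380% = -8.7931% → -8.79%.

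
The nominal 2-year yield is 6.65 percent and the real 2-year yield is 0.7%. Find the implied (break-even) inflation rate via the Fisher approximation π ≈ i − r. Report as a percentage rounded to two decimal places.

π ≈ i − r = 6.65% − 0.7% → 5.95%.

5.95%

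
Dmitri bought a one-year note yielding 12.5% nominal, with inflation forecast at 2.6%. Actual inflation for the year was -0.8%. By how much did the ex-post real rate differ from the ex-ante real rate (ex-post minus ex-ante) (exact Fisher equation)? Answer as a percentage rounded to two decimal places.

Ex-ante: (1 + 0.1250)/(1 + 0.0260) − 1 = 9.6491%
Ex-post: (1 + 0.1250)/(1 − 0.0080) − 1 = 13.4073%
Difference (ex-post − ex-ante) = 3.7581% → 3.76%.

3.76%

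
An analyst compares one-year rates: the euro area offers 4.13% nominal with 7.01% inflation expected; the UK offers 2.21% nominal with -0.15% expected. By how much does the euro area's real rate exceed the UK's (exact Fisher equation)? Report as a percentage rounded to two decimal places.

-5.05%

The euro area: (1 + 0.0413)/(1 + 0.0701) − 1 = -2.6913%
The UK: (1 + 0.0221)/(1 − 0.0015) − 1 = 2.3635%
Differential = -2.6913% − 2.3635% = -5.0549% → -5.05%.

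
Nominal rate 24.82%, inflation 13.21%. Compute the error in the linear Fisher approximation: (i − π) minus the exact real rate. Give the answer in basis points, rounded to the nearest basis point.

Approximate: r ≈ 24.820% − 13.210% = 11.6100%
Exact: (1 + 0.2482)/(1 + 0.1321) − 1 = 10.2553%
Error = 11.6100% − 10.2553% = 1.3547% → 135 basis points.

135 basis points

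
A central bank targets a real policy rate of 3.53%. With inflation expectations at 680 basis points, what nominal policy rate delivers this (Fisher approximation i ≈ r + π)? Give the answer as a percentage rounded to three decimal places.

i ≈ r + π = 3.53% + 6.8% = 10.330%.

10.330%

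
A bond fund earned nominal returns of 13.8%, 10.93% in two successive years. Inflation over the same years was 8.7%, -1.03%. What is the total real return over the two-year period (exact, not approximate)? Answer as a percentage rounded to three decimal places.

Compound the nominal returns: 1.1380 × 1.1093 = 1.262383.
Compound inflation: 1.0870 × 0.9897 = 1.075804.
Deflate: 1.262383 / 1.075804 = 1.173433.
Total real return = 1.173433 − 1 → 17.343%.

17.343%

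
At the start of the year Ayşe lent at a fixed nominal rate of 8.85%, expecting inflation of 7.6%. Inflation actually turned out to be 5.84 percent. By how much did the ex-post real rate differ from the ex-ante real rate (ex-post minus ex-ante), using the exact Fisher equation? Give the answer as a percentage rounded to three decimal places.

1.682%

Ex-ante: (1 + 0.0885)/(1 + 0.0760) − 1 = 1.1617%
Ex-post: (1 + 0.0885)/(1 + 0.0584) − 1 = 2.8439%
Difference (ex-post − ex-ante) = 1.6822% → 1.682%.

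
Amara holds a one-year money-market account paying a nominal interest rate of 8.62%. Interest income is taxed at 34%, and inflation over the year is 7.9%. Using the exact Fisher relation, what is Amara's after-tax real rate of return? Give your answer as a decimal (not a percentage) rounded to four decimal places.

After-tax nominal return = 8.62% × (1 − 0.34) = 5.6892%.
1 + r = 1.056892 / 1.07900 = 0.979511
After-tax real rate = 0.979511 − 1 → -0.0205.

-0.0205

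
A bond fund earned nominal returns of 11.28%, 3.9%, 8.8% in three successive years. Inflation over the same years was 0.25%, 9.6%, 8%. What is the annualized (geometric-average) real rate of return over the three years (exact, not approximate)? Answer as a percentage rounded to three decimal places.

Nominal growth factor = 1.1128 × 1.0390 × 1.0880 = 1.25794473
Price-level growth factor = 1.0025 × 1.0960 × 1.0800 = 1.18663920
Real growth factor = 1.25794473 / 1.18663920 = 1.06009032
Annualized real rate = 1.06009032^(1/3) − 1 = 1.9642% → 1.964%.

1.964%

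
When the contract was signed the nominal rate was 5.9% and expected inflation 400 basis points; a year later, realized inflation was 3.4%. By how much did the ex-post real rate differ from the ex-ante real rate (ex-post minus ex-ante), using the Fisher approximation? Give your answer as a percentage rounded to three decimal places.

0.600%

Ex-ante: 5.9% − 4% = 1.900%
Ex-post: 5.9% − 3.4% = 2.500%
Difference (ex-post − ex-ante) = 0.6000% → 0.600%.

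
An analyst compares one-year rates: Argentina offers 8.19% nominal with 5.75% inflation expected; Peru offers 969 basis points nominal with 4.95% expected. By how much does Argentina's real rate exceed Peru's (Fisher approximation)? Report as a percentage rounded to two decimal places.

-2.30%

Argentina: 8.19% − 5.75% = 2.440%
Peru: 9.69% − 4.95% = 4.740%
Differential = -2.300% → -2.30%.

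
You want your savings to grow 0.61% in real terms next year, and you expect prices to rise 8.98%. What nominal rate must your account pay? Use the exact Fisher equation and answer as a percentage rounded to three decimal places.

(1 + i) = (1 + r)(1 + π) = 1.00610 × 1.08980 = 1.09644778
i = 1.09644778 − 1, so the required nominal rate is 9.645%.

9.645%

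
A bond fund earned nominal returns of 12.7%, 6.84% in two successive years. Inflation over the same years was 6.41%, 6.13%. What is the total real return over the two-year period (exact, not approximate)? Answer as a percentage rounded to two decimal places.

6.62%

Compound the nominal returns: 1.1270 × 1.0684 = 1.204087.
Compound inflation: 1.0641 × 1.0613 = 1.129329.
Deflate: 1.204087 / 1.129329 = 1.066196.
Total real return = 1.066196 − 1 → 6.62%.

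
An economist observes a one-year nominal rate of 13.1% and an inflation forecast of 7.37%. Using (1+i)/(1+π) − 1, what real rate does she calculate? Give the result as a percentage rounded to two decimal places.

1 + r = 1.13100 / 1.07370 = 1.053367
r = 1.053367 − 1 = 5.3367%, i.e. 5.34%.

5.34%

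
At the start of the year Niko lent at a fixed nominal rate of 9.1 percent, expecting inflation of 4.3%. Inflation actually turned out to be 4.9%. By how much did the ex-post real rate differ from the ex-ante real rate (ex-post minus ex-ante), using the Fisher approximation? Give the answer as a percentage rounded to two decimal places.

Ex-ante: 9.1% − 4.3% = 4.800%
Ex-post: 9.1% − 4.9% = 4.200%
Difference (ex-post − ex-ante) = -0.6000% → -0.60%.

-0.60%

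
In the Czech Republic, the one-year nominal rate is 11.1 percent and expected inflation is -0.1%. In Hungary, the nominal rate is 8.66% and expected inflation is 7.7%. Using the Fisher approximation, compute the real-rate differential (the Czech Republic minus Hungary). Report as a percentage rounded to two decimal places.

The Czech Republic: 11.1% − (-0.1%) = 11.200%
Hungary: 8.66% − 7.7% = 0.960%
Differential = 10.240% → 10.24%.

10.24%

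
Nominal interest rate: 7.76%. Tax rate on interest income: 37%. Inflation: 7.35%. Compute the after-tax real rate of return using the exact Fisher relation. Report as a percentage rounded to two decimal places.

-2.29%

After-tax nominal return = 7.76% × (1 − 0.37) = 4.8888%.
1 + r = 1.048888 / 1.07350 = 0.977073
After-tax real rate = 0.977073 − 1 → -2.29%.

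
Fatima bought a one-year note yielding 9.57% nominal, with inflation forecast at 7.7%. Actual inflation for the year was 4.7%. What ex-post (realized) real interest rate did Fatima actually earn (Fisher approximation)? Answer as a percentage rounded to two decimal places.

4.87%

Ex-post: 9.57% − 4.7% = 4.870%
So the realized real rate is 4.87%.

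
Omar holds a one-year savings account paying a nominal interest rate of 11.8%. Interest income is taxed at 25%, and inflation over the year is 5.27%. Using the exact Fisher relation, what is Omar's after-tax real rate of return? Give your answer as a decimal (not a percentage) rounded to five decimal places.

0.03401

After-tax nominal return = 11.8% × (1 − 0.25) = 8.8500%.
1 + r = 1.08850 / 1.05270 = 1.034008
After-tax real rate = 1.034008 − 1 → 0.03401.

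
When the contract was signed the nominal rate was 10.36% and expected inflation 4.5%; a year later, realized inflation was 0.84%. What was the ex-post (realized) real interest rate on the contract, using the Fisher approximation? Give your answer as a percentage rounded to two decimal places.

9.52%

Ex-post: 10.36% − 0.84% = 9.520%
So the realized real rate is 9.52%.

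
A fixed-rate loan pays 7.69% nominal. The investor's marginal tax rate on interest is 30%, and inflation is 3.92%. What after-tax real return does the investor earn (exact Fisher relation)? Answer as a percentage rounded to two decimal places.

After-tax nominal return = 7.69% × (1 − 0.3) = 5.3830%.
1 + r = 1.05383 / 1.03920 = 1.014078
After-tax real rate = 1.014078 − 1 → 1.41%.

1.41%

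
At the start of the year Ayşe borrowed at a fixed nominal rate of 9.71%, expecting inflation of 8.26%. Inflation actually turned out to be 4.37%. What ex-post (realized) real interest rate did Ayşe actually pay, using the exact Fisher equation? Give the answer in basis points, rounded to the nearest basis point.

512 basis points

Ex-post: (1 + 0.0971)/(1 + 0.0437) − 1 = 5.1164%
So the realized real rate is 512 basis points.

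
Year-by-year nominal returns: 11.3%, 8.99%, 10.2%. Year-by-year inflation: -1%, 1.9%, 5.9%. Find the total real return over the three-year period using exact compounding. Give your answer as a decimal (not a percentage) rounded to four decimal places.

Compound the nominal returns: 1.1130 × 1.0899 × 1.1020 = 1.336791.
Compound inflation: 0.9900 × 1.0190 × 1.0590 = 1.068330.
Deflate: 1.336791 / 1.068330 = 1.251290.
Total real return = 1.251290 − 1 → 0.2513.

0.2513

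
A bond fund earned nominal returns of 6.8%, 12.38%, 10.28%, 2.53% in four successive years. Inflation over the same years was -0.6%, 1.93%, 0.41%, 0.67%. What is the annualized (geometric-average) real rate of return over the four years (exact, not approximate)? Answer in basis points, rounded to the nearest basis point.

Nominal growth factor = 1.0680 × 1.1238 × 1.1028 × 1.0253 = 1.35708795
Price-level growth factor = 0.9940 × 1.0193 × 1.0041 × 1.0067 = 1.02415442
Real growth factor = 1.35708795 / 1.02415442 = 1.32508138
Annualized real rate = 1.32508138^(1/4) − 1 = 7.2903% → 729 basis points.

729 basis points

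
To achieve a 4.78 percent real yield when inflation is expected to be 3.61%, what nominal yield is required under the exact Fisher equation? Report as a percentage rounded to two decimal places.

(1 + i) = (1 + r)(1 + π) = 1.04780 × 1.03610 = 1.08562558
i = 1.08562558 − 1, so the required nominal rate is 8.56%.

8.56%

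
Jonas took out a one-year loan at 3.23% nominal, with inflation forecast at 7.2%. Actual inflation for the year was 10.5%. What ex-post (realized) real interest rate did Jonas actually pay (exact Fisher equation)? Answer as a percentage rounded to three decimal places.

-6.579%

Ex-post: (1 + 0.0323)/(1 + 0.1050) − 1 = -6.5792%
So the realized real rate is -6.579%.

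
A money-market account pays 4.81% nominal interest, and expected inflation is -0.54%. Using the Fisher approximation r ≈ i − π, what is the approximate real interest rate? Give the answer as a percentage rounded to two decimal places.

r ≈ i − π = 4.81% − (-0.54%) = 5.35%.

5.35%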